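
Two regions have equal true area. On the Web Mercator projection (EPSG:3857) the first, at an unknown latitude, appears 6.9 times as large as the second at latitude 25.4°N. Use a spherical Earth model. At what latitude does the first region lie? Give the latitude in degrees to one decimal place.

Mercator areal scale is sec²φ, so apparent-area ratio = sec²φ₁ / sec²φ₂ = cos²φ₂ / cos²φ₁.
cos²φ₂ / cos²φ₁ = 6.9  ⇒  cos φ₁ = cos 25.4° / √6.9 = 0.9033/2.627 = 0.3439.
φ₁ = arccos(0.3439) ≈ 69.9°.

69.9°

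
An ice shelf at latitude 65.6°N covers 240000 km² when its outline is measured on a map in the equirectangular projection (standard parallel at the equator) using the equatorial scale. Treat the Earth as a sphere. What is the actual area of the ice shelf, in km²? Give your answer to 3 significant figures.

In the plate carrée (x = Rλ, y = Rφ), meridians are true-scale (h = 1) and parallels are stretched by k = sec φ.
Areal scale = h·k = 1 × sec φ; at 65.6°, h = 1.000, k = 2.421, so h·k = 2.421.
True area = apparent / (areal scale) = 240000 / 2.421 ≈ 99100 km².

99100 km²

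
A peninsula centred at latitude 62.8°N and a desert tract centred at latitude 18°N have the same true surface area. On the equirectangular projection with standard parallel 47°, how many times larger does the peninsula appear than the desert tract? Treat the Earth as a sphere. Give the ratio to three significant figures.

With standard parallel φ₀ = 47°, the equirectangular projection gives x = Rλ cos φ₀, y = Rφ, so h = 1 and k = cos 47° / cos φ.
Areal scale at 62.8°: h·k = 1.000 × 1.492 = 1.492.
Areal scale at 18°: h·k = 1.000 × 0.7171 = 0.7171.
Ratio = 1.492/0.7171 ≈ 2.08.

2.08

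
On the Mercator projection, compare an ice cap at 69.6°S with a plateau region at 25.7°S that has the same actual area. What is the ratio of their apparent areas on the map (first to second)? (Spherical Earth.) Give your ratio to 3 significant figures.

Mercator is conformal with k = sec φ, so areal scale = k² = sec²φ.
At 69.6°: sec²(69.6°) = 1/0.3486² = 8.230.
At 25.7°: sec²(25.7°) = 1/0.9011² = 1.232.
Ratio = 8.230/1.232 = cos²(25.7°)/cos²(69.6°) ≈ 6.68.

6.68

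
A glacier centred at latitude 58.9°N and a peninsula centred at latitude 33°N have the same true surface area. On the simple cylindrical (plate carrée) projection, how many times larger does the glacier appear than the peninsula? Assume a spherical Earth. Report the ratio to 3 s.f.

1.62

For the equirectangular projection with φ₀ = 0 (plate carrée), h = 1 along meridians and k = sec φ along parallels.
Areal scale at 58.9°: h·k = 1.000 × 1.936 = 1.936.
Areal scale at 33°: h·k = 1.000 × 1.192 = 1.192.
Ratio = 1.936/1.192 ≈ 1.62.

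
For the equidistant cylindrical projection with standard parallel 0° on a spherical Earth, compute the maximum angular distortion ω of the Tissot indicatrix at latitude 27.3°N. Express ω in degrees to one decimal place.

6.8°

For the equirectangular projection with φ₀ = 0 (plate carrée), h = 1 along meridians and k = sec φ along parallels.
At 27.3°: h = 1.000, k = 1.125; principal scales a = 1.125, b = 1.000.
sin(ω/2) = (a − b)/(a + b) = 0.1253/2.125 = 0.05898, so ω = 2 arcsin(0.05898) ≈ 6.8°.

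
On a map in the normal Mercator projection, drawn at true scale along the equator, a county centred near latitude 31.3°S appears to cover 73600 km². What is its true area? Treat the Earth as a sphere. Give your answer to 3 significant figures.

53700 km²

For Mercator, h = k = sec φ (a conformal cylindrical projection has a single point scale, 1/cos φ).
Areal scale = k² = sec²φ = 1/cos²(31.3°) = 1/0.8545² = 1.370.
True area = apparent / (areal scale) = 73600 / 1.370 ≈ 53700 km².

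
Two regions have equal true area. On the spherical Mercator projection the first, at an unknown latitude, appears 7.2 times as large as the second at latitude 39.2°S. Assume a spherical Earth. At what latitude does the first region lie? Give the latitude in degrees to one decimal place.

73.2°

On Mercator, (apparent₁)/(apparent₂) = sec²φ₁ / sec²φ₂ when true areas are equal.
cos²φ₂ / cos²φ₁ = 7.2  ⇒  cos φ₁ = cos 39.2° / √7.2 = 0.7749/2.683 = 0.2888.
φ₁ = arccos(0.2888) ≈ 73.2°.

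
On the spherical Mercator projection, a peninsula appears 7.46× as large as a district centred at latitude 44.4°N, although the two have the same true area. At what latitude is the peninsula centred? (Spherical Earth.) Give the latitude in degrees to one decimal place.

On Mercator, (apparent₁)/(apparent₂) = sec²φ₁ / sec²φ₂ when true areas are equal.
cos²φ₂ / cos²φ₁ = 7.46  ⇒  cos φ₁ = cos 44.4° / √7.46 = 0.7145/2.731 = 0.2616.
φ₁ = arccos(0.2616) ≈ 74.8°.

74.8°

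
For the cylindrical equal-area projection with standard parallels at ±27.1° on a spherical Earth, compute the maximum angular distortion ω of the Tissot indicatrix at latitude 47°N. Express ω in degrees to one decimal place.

30.2°

A cylindrical equal-area projection with standard parallel φ₀ has meridian scale h = cos φ / cos φ₀ and parallel scale k = cos φ₀ / cos φ (so areas are preserved, h·k = 1).
At 47°: h = 0.7661, k = 1.305; principal scales a = 1.305, b = 0.7661.
sin(ω/2) = (a − b)/(a + b) = 0.5392/2.071 = 0.2603, so ω = 2 arcsin(0.2603) ≈ 30.2°.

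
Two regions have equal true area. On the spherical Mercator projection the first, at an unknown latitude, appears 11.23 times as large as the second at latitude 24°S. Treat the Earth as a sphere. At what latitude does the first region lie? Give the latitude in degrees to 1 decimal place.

Mercator areal scale is sec²φ, so apparent-area ratio = sec²φ₁ / sec²φ₂ = cos²φ₂ / cos²φ₁.
cos²φ₂ / cos²φ₁ = 11.23  ⇒  cos φ₁ = cos 24° / √11.23 = 0.9135/3.351 = 0.2726.
φ₁ = arccos(0.2726) ≈ 74.2°.

74.2°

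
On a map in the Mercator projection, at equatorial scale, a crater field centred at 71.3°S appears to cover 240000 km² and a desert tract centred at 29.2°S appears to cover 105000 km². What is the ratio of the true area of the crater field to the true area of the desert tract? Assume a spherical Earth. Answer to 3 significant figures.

0.308

Since Mercator area scale is 1/cos²φ, the true area equals the apparent area multiplied by cos²φ.
True area of crater field: 240000 × cos²(71.3°) = 240000 × 0.1028 = 24670 km².
True area of desert tract: 105000 × cos²(29.2°) = 105000 × 0.7620 = 80010 km².
Ratio = 24670 / 80010 ≈ 0.308.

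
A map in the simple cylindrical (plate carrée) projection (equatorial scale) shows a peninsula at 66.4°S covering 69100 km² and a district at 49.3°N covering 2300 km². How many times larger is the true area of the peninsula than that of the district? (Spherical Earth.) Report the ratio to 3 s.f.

Plate carrée has h = 1 and k = sec φ, giving areal scale sec φ; true area = (apparent area) · cos φ.
True area of peninsula: 69100 × cos(66.4°) = 69100 × 0.4003 = 27660 km².
True area of district: 2300 × cos(49.3°) = 2300 × 0.6521 = 1500 km².
Ratio = 27660 / 1500 ≈ 18.4.

18.4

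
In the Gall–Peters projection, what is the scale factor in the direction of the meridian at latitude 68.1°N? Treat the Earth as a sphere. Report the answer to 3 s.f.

Gall–Peters is a cylindrical equal-area projection with standard parallels at ±45°. A cylindrical equal-area projection with standard parallel φ₀ has meridian scale h = cos φ / cos φ₀ and parallel scale k = cos φ₀ / cos φ (so areas are preserved, h·k = 1).
h = cos 68.1° / cos 45° = 0.3730/0.7071 = 0.5275.

0.527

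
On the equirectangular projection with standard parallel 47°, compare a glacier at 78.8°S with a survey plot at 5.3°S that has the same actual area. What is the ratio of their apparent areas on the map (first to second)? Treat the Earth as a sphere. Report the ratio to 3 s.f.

5.13

The equidistant cylindrical projection with φ₀ = 47° has h = 1 (meridians true) and k = cos φ₀ / cos φ along parallels.
Areal scale at 78.8°: h·k = 1.000 × 3.511 = 3.511.
Areal scale at 5.3°: h·k = 1.000 × 0.6849 = 0.6849.
Ratio = 3.511/0.6849 ≈ 5.13.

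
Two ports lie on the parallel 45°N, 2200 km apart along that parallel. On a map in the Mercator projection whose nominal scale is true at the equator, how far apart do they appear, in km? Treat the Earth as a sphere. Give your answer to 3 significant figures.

3110 km

For Mercator, h = k = sec φ (a conformal cylindrical projection has a single point scale, 1/cos φ).
Along the parallel, k = sec 45° = 1/0.7071 = 1.414.
Map distance = 2200 × 1.414 ≈ 3110 km.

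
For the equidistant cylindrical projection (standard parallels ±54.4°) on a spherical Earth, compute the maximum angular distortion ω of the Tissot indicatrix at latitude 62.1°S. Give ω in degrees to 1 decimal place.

12.5°

The equidistant cylindrical projection with φ₀ = 54.4° has h = 1 (meridians true) and k = cos φ₀ / cos φ along parallels.
At 62.1°: h = 1.000, k = 1.244; principal scales a = 1.244, b = 1.000.
sin(ω/2) = (a − b)/(a + b) = 0.2440/2.244 = 0.1087, so ω = 2 arcsin(0.1087) ≈ 12.5°.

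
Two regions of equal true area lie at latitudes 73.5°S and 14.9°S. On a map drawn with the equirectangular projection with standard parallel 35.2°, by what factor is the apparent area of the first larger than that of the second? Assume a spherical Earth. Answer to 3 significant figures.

3.40

With standard parallel φ₀ = 35.2°, the equirectangular projection gives x = Rλ cos φ₀, y = Rφ, so h = 1 and k = cos 35.2° / cos φ.
Areal scale at 73.5°: h·k = 1.000 × 2.877 = 2.877.
Areal scale at 14.9°: h·k = 1.000 × 0.8456 = 0.8456.
Ratio = 2.877/0.8456 ≈ 3.40.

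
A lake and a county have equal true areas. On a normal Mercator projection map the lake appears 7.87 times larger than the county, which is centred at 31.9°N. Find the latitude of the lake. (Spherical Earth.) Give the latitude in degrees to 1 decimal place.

On Mercator, (apparent₁)/(apparent₂) = sec²φ₁ / sec²φ₂ when true areas are equal.
cos²φ₂ / cos²φ₁ = 7.87  ⇒  cos φ₁ = cos 31.9° / √7.87 = 0.8490/2.805 = 0.3026.
φ₁ = arccos(0.3026) ≈ 72.4°.

72.4°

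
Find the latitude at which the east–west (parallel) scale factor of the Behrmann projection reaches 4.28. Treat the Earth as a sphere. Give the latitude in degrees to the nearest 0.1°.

The Behrmann projection is cylindrical equal-area with φ₀ = 30°. For cylindrical equal-area with standard parallel φ₀, h = cos φ / cos φ₀ and k = cos φ₀ / cos φ, so h·k = 1.
k = cos φ₀ / cos φ = 4.28  ⇒  cos φ = cos 30° / 4.28 = 0.2023.
φ = arccos(0.2023) ≈ 78.3°.

78.3°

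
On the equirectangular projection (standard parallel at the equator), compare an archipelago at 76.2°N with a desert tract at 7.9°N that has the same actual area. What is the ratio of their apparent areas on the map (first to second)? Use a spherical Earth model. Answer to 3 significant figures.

For the equirectangular projection with φ₀ = 0 (plate carrée), h = 1 along meridians and k = sec φ along parallels.
Areal scale at 76.2°: h·k = 1.000 × 4.192 = 4.192.
Areal scale at 7.9°: h·k = 1.000 × 1.010 = 1.010.
Ratio = 4.192/1.010 ≈ 4.15.

4.15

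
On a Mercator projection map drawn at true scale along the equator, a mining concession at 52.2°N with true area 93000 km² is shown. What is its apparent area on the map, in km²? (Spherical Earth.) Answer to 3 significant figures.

Mercator is conformal, so the point scale is isotropic: h = k = sec φ = 1/cos φ.
Areal scale = k² = sec²φ = 1/cos²(52.2°) = 1/0.6129² = 2.662.
Apparent area = 93000 × 2.662 ≈ 248000 km².

248000 km²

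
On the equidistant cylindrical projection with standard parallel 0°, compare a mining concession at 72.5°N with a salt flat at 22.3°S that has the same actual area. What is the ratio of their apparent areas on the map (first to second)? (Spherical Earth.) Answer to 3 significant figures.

In the plate carrée (x = Rλ, y = Rφ), meridians are true-scale (h = 1) and parallels are stretched by k = sec φ.
Areal scale at 72.5°: h·k = 1.000 × 3.326 = 3.326.
Areal scale at 22.3°: h·k = 1.000 × 1.081 = 1.081.
Ratio = 3.326/1.081 ≈ 3.08.

3.08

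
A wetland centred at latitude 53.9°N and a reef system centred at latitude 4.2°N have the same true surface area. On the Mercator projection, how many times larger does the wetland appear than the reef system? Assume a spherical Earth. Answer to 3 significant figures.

2.87

Mercator areal scale is sec²φ.
At 53.9°: sec²(53.9°) = 1/0.5892² = 2.881.
At 4.2°: sec²(4.2°) = 1/0.9973² = 1.005.
Ratio = 2.881/1.005 = cos²(4.2°)/cos²(53.9°) ≈ 2.87.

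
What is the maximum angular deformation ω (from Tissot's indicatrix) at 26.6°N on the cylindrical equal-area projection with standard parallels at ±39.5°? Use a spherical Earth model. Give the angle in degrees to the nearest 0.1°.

16.8°

Cylindrical equal-area (φ₀ = 39.5°): h = cos φ / cos 39.5° along meridians, k = cos 39.5° / cos φ along parallels; h·k = 1.
At 26.6°: h = 1.159, k = 0.8630; principal scales a = 1.159, b = 0.8630.
sin(ω/2) = (a − b)/(a + b) = 0.2958/2.022 = 0.1463, so ω = 2 arcsin(0.1463) ≈ 16.8°.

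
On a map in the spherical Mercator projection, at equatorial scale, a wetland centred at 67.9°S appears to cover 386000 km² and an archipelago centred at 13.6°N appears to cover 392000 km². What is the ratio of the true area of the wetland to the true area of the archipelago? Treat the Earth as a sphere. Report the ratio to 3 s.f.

Since Mercator area scale is 1/cos²φ, the true area equals the apparent area multiplied by cos²φ.
True area of wetland: 386000 × cos²(67.9°) = 386000 × 0.1415 = 54640 km².
True area of archipelago: 392000 × cos²(13.6°) = 392000 × 0.9447 = 370300 km².
Ratio = 54640 / 370300 ≈ 0.148.

0.148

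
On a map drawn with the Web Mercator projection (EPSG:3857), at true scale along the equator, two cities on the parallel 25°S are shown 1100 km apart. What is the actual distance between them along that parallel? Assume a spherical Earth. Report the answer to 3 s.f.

997 km

The Mercator projection is conformal; its linear scale factor is the same in every direction and equals sec φ = 1/cos φ.
Along the parallel at 25°, map distances are exaggerated by k = sec 25° = 1.103.
True distance = 1100 / 1.103 = 1100 × cos 25° ≈ 997 km.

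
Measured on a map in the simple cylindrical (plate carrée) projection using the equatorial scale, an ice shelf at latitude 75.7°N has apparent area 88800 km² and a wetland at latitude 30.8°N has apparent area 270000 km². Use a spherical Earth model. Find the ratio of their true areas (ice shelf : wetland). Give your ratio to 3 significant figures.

0.0946

On the plate carrée, areal scale = h·k = 1 × sec φ, so true area = apparent × cos φ.
True area of ice shelf: 88800 × cos(75.7°) = 88800 × 0.2470 = 21930 km².
True area of wetland: 270000 × cos(30.8°) = 270000 × 0.8590 = 231900 km².
Ratio = 21930 / 231900 ≈ 0.0946.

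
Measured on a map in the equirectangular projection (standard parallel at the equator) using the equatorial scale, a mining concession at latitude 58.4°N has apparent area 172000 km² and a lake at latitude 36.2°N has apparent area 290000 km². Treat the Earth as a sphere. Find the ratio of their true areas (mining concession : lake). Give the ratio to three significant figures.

Plate carrée has h = 1 and k = sec φ, giving areal scale sec φ; true area = (apparent area) · cos φ.
True area of mining concession: 172000 × cos(58.4°) = 172000 × 0.5240 = 90130 km².
True area of lake: 290000 × cos(36.2°) = 290000 × 0.8070 = 234000 km².
Ratio = 90130 / 234000 ≈ 0.385.

0.385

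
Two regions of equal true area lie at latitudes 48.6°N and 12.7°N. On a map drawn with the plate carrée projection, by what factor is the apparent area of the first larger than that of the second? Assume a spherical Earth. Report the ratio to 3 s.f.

1.48

In the plate carrée (x = Rλ, y = Rφ), meridians are true-scale (h = 1) and parallels are stretched by k = sec φ.
Areal scale at 48.6°: h·k = 1.000 × 1.512 = 1.512.
Areal scale at 12.7°: h·k = 1.000 × 1.025 = 1.025.
Ratio = 1.512/1.025 ≈ 1.48.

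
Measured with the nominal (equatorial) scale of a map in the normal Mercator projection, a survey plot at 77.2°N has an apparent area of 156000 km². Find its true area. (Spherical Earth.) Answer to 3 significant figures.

7660 km²

The Mercator projection is conformal; its linear scale factor is the same in every direction and equals sec φ = 1/cos φ.
Areal scale = k² = sec²φ = 1/cos²(77.2°) = 1/0.2215² = 20.37.
True area = apparent / (areal scale) = 156000 / 20.37 ≈ 7660 km².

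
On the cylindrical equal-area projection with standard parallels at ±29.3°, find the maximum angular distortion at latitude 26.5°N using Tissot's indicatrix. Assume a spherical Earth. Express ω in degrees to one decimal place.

3.0°

Cylindrical equal-area (φ₀ = 29.3°): h = cos φ / cos 29.3° along meridians, k = cos 29.3° / cos φ along parallels; h·k = 1.
At 26.5°: h = 1.026, k = 0.9745; principal scales a = 1.026, b = 0.9745.
sin(ω/2) = (a − b)/(a + b) = 0.05177/2.001 = 0.02588, so ω = 2 arcsin(0.02588) ≈ 3.0°.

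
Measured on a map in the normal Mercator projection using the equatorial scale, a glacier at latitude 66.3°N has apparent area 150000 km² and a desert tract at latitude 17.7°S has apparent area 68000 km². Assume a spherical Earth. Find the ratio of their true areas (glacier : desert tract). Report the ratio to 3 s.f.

0.393

Since Mercator area scale is 1/cos²φ, the true area equals the apparent area multiplied by cos²φ.
True area of glacier: 150000 × cos²(66.3°) = 150000 × 0.1616 = 24230 km².
True area of desert tract: 68000 × cos²(17.7°) = 68000 × 0.9076 = 61710 km².
Ratio = 24230 / 61710 ≈ 0.393.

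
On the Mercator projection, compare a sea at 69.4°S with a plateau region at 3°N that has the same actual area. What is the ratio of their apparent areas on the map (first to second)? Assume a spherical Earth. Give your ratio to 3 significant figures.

8.06

On Mercator, area is exaggerated by sec²φ = 1/cos²φ.
At 69.4°: sec²(69.4°) = 1/0.3518² = 8.078.
At 3°: sec²(3°) = 1/0.9986² = 1.003.
Ratio = 8.078/1.003 = cos²(3°)/cos²(69.4°) ≈ 8.06.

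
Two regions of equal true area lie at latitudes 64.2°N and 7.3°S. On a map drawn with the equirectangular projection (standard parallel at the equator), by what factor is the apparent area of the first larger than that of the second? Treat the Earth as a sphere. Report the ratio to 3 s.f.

For the equirectangular projection with φ₀ = 0 (plate carrée), h = 1 along meridians and k = sec φ along parallels.
Areal scale at 64.2°: h·k = 1.000 × 2.298 = 2.298.
Areal scale at 7.3°: h·k = 1.000 × 1.008 = 1.008.
Ratio = 2.298/1.008 ≈ 2.28.

2.28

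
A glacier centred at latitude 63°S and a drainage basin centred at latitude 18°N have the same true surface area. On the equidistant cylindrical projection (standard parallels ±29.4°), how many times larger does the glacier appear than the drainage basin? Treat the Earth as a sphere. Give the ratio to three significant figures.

In the equirectangular projection with standard parallel φ₀ = 29.4° (x = Rλ cos φ₀, y = Rφ), meridians are true-scale (h = 1) and the parallel scale is k = cos φ₀ / cos φ.
Areal scale at 63°: h·k = 1.000 × 1.919 = 1.919.
Areal scale at 18°: h·k = 1.000 × 0.9160 = 0.9160.
Ratio = 1.919/0.9160 ≈ 2.09.

2.09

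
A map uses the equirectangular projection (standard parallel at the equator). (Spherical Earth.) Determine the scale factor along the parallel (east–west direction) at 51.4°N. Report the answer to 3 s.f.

1.60

In the plate carrée (x = Rλ, y = Rφ), meridians are true-scale (h = 1) and parallels are stretched by k = sec φ.
k = 1/cos 51.4° = 1/0.6239 = 1.603.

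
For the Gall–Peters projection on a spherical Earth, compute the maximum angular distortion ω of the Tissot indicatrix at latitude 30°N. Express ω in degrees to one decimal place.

Gall–Peters is a cylindrical equal-area projection with standard parallels at ±45°. Cylindrical equal-area (φ₀ = 45°): h = cos φ / cos 45° along meridians, k = cos 45° / cos φ along parallels; h·k = 1.
At 30°: h = 1.225, k = 0.8165; principal scales a = 1.225, b = 0.8165.
sin(ω/2) = (a − b)/(a + b) = 0.4082/2.041 = 0.2000, so ω = 2 arcsin(0.2000) ≈ 23.1°.

23.1°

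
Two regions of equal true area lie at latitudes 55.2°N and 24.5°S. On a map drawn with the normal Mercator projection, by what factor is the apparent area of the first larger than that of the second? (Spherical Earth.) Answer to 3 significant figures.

2.54

Mercator is conformal with k = sec φ, so areal scale = k² = sec²φ.
At 55.2°: sec²(55.2°) = 1/0.5707² = 3.070.
At 24.5°: sec²(24.5°) = 1/0.9100² = 1.208.
Ratio = 3.070/1.208 = cos²(24.5°)/cos²(55.2°) ≈ 2.54.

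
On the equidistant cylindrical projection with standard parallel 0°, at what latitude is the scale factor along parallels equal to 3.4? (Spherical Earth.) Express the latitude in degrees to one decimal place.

72.9°

Plate carrée: h = 1, k = sec φ along parallels.
sec φ = 3.4  ⇒  cos φ = 0.2941  ⇒  φ ≈ 72.9°.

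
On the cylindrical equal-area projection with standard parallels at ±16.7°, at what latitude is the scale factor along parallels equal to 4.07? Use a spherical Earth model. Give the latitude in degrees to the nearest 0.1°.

A cylindrical equal-area projection with standard parallel φ₀ has meridian scale h = cos φ / cos φ₀ and parallel scale k = cos φ₀ / cos φ (so areas are preserved, h·k = 1).
k = cos φ₀ / cos φ = 4.07  ⇒  cos φ = cos 16.7° / 4.07 = 0.2353.
φ = arccos(0.2353) ≈ 76.4°.

76.4°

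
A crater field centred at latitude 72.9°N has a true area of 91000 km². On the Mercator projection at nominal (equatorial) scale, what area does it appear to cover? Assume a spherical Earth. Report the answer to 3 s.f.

Mercator is conformal, so the point scale is isotropic: h = k = sec φ = 1/cos φ.
Areal scale = k² = sec²φ = 1/cos²(72.9°) = 1/0.2940² = 11.57.
Apparent area = 91000 × 11.57 ≈ 1050000 km².

1050000 km²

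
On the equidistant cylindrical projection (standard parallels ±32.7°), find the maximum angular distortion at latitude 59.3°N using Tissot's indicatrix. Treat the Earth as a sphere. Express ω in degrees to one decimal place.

With standard parallel φ₀ = 32.7°, the equirectangular projection gives x = Rλ cos φ₀, y = Rφ, so h = 1 and k = cos 32.7° / cos φ.
At 59.3°: h = 1.000, k = 1.648; principal scales a = 1.648, b = 1.000.
sin(ω/2) = (a − b)/(a + b) = 0.6483/2.648 = 0.2448, so ω = 2 arcsin(0.2448) ≈ 28.3°.

28.3°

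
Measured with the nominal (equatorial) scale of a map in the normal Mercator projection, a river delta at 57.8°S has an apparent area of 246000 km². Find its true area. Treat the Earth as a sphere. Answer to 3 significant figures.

The Mercator projection is conformal; its linear scale factor is the same in every direction and equals sec φ = 1/cos φ.
Areal scale = k² = sec²φ = 1/cos²(57.8°) = 1/0.5329² = 3.522.
True area = apparent / (areal scale) = 246000 / 3.522 ≈ 69900 km².

69900 km²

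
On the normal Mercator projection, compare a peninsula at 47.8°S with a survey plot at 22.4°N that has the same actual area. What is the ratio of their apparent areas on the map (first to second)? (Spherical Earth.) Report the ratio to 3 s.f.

1.89

Mercator is conformal with k = sec φ, so areal scale = k² = sec²φ.
At 47.8°: sec²(47.8°) = 1/0.6717² = 2.216.
At 22.4°: sec²(22.4°) = 1/0.9245² = 1.170.
Ratio = 2.216/1.170 = cos²(22.4°)/cos²(47.8°) ≈ 1.89.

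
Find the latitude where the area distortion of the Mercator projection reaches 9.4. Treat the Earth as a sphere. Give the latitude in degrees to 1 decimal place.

Mercator areal scale is sec²φ.
sec²φ = 9.4  ⇒  cos²φ = 0.1064  ⇒  cos φ = 0.3262.
φ = arccos(0.3262) ≈ 71.0°.

71.0°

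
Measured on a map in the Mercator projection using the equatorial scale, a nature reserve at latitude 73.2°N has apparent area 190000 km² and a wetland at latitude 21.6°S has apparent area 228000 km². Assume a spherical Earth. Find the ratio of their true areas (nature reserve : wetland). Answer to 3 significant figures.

Since Mercator area scale is 1/cos²φ, the true area equals the apparent area multiplied by cos²φ.
True area of nature reserve: 190000 × cos²(73.2°) = 190000 × 0.08354 = 15870 km².
True area of wetland: 228000 × cos²(21.6°) = 228000 × 0.8645 = 197100 km².
Ratio = 15870 / 197100 ≈ 0.0805.

0.0805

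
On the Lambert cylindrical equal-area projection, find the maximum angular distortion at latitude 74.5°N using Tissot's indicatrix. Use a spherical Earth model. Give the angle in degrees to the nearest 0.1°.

120.2°

The Lambert cylindrical equal-area projection is the cylindrical equal-area projection with its standard parallel at the equator (φ₀ = 0). Cylindrical equal-area (φ₀ = 0°): h = cos φ / cos 0° along meridians, k = cos 0° / cos φ along parallels; h·k = 1.
At 74.5°: h = 0.2672, k = 3.742; principal scales a = 3.742, b = 0.2672.
sin(ω/2) = (a − b)/(a + b) = 3.475/4.009 = 0.8667, so ω = 2 arcsin(0.8667) ≈ 120.2°.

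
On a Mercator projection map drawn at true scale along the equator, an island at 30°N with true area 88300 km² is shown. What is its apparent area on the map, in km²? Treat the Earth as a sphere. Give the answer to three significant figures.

Mercator is conformal, so the point scale is isotropic: h = k = sec φ = 1/cos φ.
Areal scale = k² = sec²φ = 1/cos²(30°) = 1/0.8660² = 1.333.
Apparent area = 88300 × 1.333 ≈ 118000 km².

118000 km²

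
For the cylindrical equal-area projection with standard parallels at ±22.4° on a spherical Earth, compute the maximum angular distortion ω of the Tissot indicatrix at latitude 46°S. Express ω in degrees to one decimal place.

A cylindrical equal-area projection with standard parallel φ₀ has meridian scale h = cos φ / cos φ₀ and parallel scale k = cos φ₀ / cos φ (so areas are preserved, h·k = 1).
At 46°: h = 0.7514, k = 1.331; principal scales a = 1.331, b = 0.7514.
sin(ω/2) = (a − b)/(a + b) = 0.5796/2.082 = 0.2783, so ω = 2 arcsin(0.2783) ≈ 32.3°.

32.3°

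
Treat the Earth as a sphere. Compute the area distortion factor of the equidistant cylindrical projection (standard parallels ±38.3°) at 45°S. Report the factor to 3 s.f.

1.11

The equidistant cylindrical projection with φ₀ = 38.3° has h = 1 (meridians true) and k = cos φ₀ / cos φ along parallels.
Areal scale = h·k = 1 × cos φ₀ / cos φ; at 45°, h = 1.000, k = 1.110, so h·k = 1.110.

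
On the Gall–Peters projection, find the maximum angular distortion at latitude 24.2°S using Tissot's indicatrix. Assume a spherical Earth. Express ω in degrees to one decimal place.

The Gall–Peters projection is cylindrical equal-area with φ₀ = 45°. A cylindrical equal-area projection with standard parallel φ₀ has meridian scale h = cos φ / cos φ₀ and parallel scale k = cos φ₀ / cos φ (so areas are preserved, h·k = 1).
At 24.2°: h = 1.290, k = 0.7752; principal scales a = 1.290, b = 0.7752.
sin(ω/2) = (a − b)/(a + b) = 0.5147/2.065 = 0.2492, so ω = 2 arcsin(0.2492) ≈ 28.9°.

28.9°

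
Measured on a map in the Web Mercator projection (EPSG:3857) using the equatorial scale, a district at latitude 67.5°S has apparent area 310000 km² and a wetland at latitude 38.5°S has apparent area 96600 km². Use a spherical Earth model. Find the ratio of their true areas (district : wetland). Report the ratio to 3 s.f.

0.767

Since Mercator area scale is 1/cos²φ, the true area equals the apparent area multiplied by cos²φ.
True area of district: 310000 × cos²(67.5°) = 310000 × 0.1464 = 45400 km².
True area of wetland: 96600 × cos²(38.5°) = 96600 × 0.6125 = 59170 km².
Ratio = 45400 / 59170 ≈ 0.767.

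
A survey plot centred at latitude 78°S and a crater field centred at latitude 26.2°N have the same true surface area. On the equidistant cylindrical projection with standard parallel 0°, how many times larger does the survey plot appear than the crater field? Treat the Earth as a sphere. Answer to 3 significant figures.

Plate carrée maps x = Rλ, y = Rφ. The meridian scale is h = 1 and the parallel scale is k = 1/cos φ = sec φ.
Areal scale at 78°: h·k = 1.000 × 4.810 = 4.810.
Areal scale at 26.2°: h·k = 1.000 × 1.115 = 1.115.
Ratio = 4.810/1.115 ≈ 4.32.

4.32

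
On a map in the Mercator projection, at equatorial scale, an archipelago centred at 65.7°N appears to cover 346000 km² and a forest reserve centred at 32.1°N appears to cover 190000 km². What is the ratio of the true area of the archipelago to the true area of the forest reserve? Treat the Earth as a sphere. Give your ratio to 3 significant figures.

0.430

Since Mercator area scale is 1/cos²φ, the true area equals the apparent area multiplied by cos²φ.
True area of archipelago: 346000 × cos²(65.7°) = 346000 × 0.1693 = 58590 km².
True area of forest reserve: 190000 × cos²(32.1°) = 190000 × 0.7176 = 136300 km².
Ratio = 58590 / 136300 ≈ 0.430.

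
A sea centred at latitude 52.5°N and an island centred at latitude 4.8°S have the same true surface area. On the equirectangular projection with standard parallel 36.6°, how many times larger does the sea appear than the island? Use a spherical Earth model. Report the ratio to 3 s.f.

In the equirectangular projection with standard parallel φ₀ = 36.6° (x = Rλ cos φ₀, y = Rφ), meridians are true-scale (h = 1) and the parallel scale is k = cos φ₀ / cos φ.
Areal scale at 52.5°: h·k = 1.000 × 1.319 = 1.319.
Areal scale at 4.8°: h·k = 1.000 × 0.8056 = 0.8056.
Ratio = 1.319/0.8056 ≈ 1.64.

1.64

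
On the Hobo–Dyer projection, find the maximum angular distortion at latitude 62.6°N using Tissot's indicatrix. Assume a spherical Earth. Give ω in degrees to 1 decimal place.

59.5°

The Hobo–Dyer projection is cylindrical equal-area with φ₀ = 37.5°. Cylindrical equal-area (φ₀ = 37.5°): h = cos φ / cos 37.5° along meridians, k = cos 37.5° / cos φ along parallels; h·k = 1.
At 62.6°: h = 0.5801, k = 1.724; principal scales a = 1.724, b = 0.5801.
sin(ω/2) = (a − b)/(a + b) = 1.144/2.304 = 0.4965, so ω = 2 arcsin(0.4965) ≈ 59.5°.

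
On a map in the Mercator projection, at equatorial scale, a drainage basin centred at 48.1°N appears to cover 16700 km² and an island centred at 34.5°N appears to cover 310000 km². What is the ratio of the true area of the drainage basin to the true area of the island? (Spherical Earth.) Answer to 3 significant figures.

0.0354

On Mercator the areal scale is sec²φ, so true area = apparent × cos²φ.
True area of drainage basin: 16700 × cos²(48.1°) = 16700 × 0.4460 = 7448 km².
True area of island: 310000 × cos²(34.5°) = 310000 × 0.6792 = 210500 km².
Ratio = 7448 / 210500 ≈ 0.0354.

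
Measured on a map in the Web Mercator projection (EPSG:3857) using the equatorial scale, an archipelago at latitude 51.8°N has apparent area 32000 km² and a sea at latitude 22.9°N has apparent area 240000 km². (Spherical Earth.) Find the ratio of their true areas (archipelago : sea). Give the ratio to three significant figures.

0.0601

On Mercator the areal scale is sec²φ, so true area = apparent × cos²φ.
True area of archipelago: 32000 × cos²(51.8°) = 32000 × 0.3824 = 12240 km².
True area of sea: 240000 × cos²(22.9°) = 240000 × 0.8486 = 203700 km².
Ratio = 12240 / 203700 ≈ 0.0601.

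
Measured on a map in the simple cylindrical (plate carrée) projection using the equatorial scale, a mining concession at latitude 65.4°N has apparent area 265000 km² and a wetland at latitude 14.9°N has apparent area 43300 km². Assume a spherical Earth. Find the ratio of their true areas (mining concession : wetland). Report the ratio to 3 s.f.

Plate carrée has h = 1 and k = sec φ, giving areal scale sec φ; true area = (apparent area) · cos φ.
True area of mining concession: 265000 × cos(65.4°) = 265000 × 0.4163 = 110300 km².
True area of wetland: 43300 × cos(14.9°) = 43300 × 0.9664 = 41840 km².
Ratio = 110300 / 41840 ≈ 2.64.

2.64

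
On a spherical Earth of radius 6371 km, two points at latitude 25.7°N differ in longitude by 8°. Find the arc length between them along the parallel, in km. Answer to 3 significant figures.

Arc length along a parallel = R cos φ · Δλ (with Δλ in radians).
= 6371 × cos 25.7° × (8° × π/180) = 6371 × 0.9011 × 0.1396 ≈ 802 km.

802 km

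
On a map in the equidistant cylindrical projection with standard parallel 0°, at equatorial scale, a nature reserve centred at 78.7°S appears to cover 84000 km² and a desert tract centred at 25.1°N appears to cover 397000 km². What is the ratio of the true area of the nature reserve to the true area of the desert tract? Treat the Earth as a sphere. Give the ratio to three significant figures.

Plate carrée has h = 1 and k = sec φ, giving areal scale sec φ; true area = (apparent area) · cos φ.
True area of nature reserve: 84000 × cos(78.7°) = 84000 × 0.1959 = 16460 km².
True area of desert tract: 397000 × cos(25.1°) = 397000 × 0.9056 = 359500 km².
Ratio = 16460 / 359500 ≈ 0.0458.

0.0458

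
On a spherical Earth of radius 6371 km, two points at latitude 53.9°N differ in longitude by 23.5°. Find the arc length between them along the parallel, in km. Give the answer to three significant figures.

1540 km

Arc length along a parallel = R cos φ · Δλ (with Δλ in radians).
= 6371 × cos 53.9° × (23.5° × π/180) = 6371 × 0.5892 × 0.4102 ≈ 1540 km.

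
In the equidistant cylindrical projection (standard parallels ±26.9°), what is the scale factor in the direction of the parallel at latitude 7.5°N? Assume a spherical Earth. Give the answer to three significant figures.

In the equirectangular projection with standard parallel φ₀ = 26.9° (x = Rλ cos φ₀, y = Rφ), meridians are true-scale (h = 1) and the parallel scale is k = cos φ₀ / cos φ.
k = cos 26.9° / cos 7.5° = 0.8918/0.9914 = 0.8995.

0.899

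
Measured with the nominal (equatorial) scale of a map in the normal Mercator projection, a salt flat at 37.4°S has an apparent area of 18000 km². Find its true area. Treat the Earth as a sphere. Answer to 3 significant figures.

Mercator is conformal, so the point scale is isotropic: h = k = sec φ = 1/cos φ.
Areal scale = k² = sec²φ = 1/cos²(37.4°) = 1/0.7944² = 1.585.
True area = apparent / (areal scale) = 18000 / 1.585 ≈ 11400 km².

11400 km²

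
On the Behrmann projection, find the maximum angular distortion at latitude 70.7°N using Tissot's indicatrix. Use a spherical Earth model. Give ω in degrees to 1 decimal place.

96.4°

The Behrmann projection is cylindrical equal-area with φ₀ = 30°. For cylindrical equal-area with standard parallel φ₀, h = cos φ / cos φ₀ and k = cos φ₀ / cos φ, so h·k = 1.
At 70.7°: h = 0.3816, k = 2.620; principal scales a = 2.620, b = 0.3816.
sin(ω/2) = (a − b)/(a + b) = 2.239/3.002 = 0.7457, so ω = 2 arcsin(0.7457) ≈ 96.4°.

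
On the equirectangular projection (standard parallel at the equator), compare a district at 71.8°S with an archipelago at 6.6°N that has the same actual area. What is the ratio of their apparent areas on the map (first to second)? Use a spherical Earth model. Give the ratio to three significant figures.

In the plate carrée (x = Rλ, y = Rφ), meridians are true-scale (h = 1) and parallels are stretched by k = sec φ.
Areal scale at 71.8°: h·k = 1.000 × 3.202 = 3.202.
Areal scale at 6.6°: h·k = 1.000 × 1.007 = 1.007.
Ratio = 3.202/1.007 ≈ 3.18.

3.18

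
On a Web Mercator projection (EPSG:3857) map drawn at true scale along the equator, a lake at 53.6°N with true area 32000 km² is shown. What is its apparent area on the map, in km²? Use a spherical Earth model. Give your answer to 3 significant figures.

Mercator is conformal, so the point scale is isotropic: h = k = sec φ = 1/cos φ.
Areal scale = k² = sec²φ = 1/cos²(53.6°) = 1/0.5934² = 2.840.
Apparent area = 32000 × 2.840 ≈ 90900 km².

90900 km²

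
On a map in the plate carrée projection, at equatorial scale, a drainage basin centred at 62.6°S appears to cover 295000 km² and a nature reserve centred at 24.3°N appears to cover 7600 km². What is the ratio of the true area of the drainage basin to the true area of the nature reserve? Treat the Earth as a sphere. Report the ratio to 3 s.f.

On the plate carrée, areal scale = h·k = 1 × sec φ, so true area = apparent × cos φ.
True area of drainage basin: 295000 × cos(62.6°) = 295000 × 0.4602 = 135800 km².
True area of nature reserve: 7600 × cos(24.3°) = 7600 × 0.9114 = 6927 km².
Ratio = 135800 / 6927 ≈ 19.6.

19.6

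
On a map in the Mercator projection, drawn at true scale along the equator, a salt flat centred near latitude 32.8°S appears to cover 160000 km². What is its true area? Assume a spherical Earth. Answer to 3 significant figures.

113000 km²

Mercator is conformal, so the point scale is isotropic: h = k = sec φ = 1/cos φ.
Areal scale = k² = sec²φ = 1/cos²(32.8°) = 1/0.8406² = 1.415.
True area = apparent / (areal scale) = 160000 / 1.415 ≈ 113000 km².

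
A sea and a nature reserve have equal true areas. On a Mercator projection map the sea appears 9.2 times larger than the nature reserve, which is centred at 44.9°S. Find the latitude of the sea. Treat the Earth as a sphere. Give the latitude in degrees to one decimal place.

76.5°

On Mercator, (apparent₁)/(apparent₂) = sec²φ₁ / sec²φ₂ when true areas are equal.
cos²φ₂ / cos²φ₁ = 9.2  ⇒  cos φ₁ = cos 44.9° / √9.2 = 0.7083/3.033 = 0.2335.
φ₁ = arccos(0.2335) ≈ 76.5°.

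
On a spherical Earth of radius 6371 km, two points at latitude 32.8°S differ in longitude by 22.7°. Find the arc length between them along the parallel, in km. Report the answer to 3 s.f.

2120 km

Arc length along a parallel = R cos φ · Δλ (with Δλ in radians).
= 6371 × cos 32.8° × (22.7° × π/180) = 6371 × 0.8406 × 0.3962 ≈ 2120 km.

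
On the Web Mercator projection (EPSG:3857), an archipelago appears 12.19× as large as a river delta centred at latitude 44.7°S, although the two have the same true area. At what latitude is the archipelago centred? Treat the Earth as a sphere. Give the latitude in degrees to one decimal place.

78.3°

Mercator areal scale is sec²φ, so apparent-area ratio = sec²φ₁ / sec²φ₂ = cos²φ₂ / cos²φ₁.
cos²φ₂ / cos²φ₁ = 12.19  ⇒  cos φ₁ = cos 44.7° / √12.19 = 0.7108/3.491 = 0.2036.
φ₁ = arccos(0.2036) ≈ 78.3°.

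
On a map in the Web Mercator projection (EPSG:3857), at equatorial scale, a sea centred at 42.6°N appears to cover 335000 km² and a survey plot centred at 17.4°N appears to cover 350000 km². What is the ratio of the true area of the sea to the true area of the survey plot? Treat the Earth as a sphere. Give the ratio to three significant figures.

Since Mercator area scale is 1/cos²φ, the true area equals the apparent area multiplied by cos²φ.
True area of sea: 335000 × cos²(42.6°) = 335000 × 0.5418 = 181500 km².
True area of survey plot: 350000 × cos²(17.4°) = 350000 × 0.9106 = 318700 km².
Ratio = 181500 / 318700 ≈ 0.570.

0.570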